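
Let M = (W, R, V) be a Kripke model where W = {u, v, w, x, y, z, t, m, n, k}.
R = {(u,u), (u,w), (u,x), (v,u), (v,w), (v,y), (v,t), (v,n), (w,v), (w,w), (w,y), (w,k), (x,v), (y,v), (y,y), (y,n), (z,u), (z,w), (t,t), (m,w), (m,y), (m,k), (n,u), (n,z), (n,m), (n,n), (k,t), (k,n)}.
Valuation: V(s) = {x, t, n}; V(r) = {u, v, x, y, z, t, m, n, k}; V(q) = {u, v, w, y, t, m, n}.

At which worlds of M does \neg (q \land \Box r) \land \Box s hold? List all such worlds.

Let φ = \neg (q \land \Box r) \land \Box s. Evaluate φ at each world:
  u (successors {u, w, x}): φ is false.
  v (successors {u, w, y, t, n}): φ is false.
  w (successors {v, w, y, k}): φ is false.
  x (successors {v}): φ is false.
  y (successors {v, y, n}): φ is false.
  z (successors {u, w}): φ is false.
  t (successors {t}): φ is false.
  m (successors {w, y, k}): φ is false.
  n (successors {u, z, m, n}): φ is false.
  k (successors {t, n}): φ is true.
For instance, at y:
  At y: \neg (q \land \Box r) is false, \Box s is false, so \neg (q \land \Box r) \land \Box s is false.
    At y: q \land \Box r is true, so \neg (q \land \Box r) is false.
      At y: q is true, \Box r is true, so q \land \Box r is true.
    At y: \Box s requires s at every successor {v, y, n}.
      s fails at v, so \Box s is false at y.
Satisfying worlds: {k}

k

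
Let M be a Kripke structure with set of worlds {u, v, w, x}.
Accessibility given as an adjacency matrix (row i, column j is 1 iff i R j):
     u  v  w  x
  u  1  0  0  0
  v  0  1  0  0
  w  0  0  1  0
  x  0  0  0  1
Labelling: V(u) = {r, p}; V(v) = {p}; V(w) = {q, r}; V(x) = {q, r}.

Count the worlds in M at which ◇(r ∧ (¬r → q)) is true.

3

Let φ = ◇(r ∧ (¬r → q)). Evaluate φ at each world:
  u (successors {u}): φ is true.
  v (successors {v}): φ is false.
  w (successors {w}): φ is true.
  x (successors {x}): φ is true.
For instance, at u:
  At u: ◇(r ∧ (¬r → q)) requires r ∧ (¬r → q) at some successor in {u}.
    r ∧ (¬r → q) holds at u, so ◇(r ∧ (¬r → q)) is true at u.
Satisfying worlds: {u, w, x}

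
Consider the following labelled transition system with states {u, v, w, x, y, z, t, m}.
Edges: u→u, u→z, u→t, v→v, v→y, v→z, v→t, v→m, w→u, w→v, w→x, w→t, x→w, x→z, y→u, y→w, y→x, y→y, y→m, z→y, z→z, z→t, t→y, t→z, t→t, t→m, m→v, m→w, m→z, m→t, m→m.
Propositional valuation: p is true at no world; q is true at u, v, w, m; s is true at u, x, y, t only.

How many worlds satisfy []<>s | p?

Let φ = []<>s | p. Evaluate φ at each world:
  u (successors {u, z, t}): φ is true.
  v (successors {v, y, z, t, m}): φ is true.
  w (successors {u, v, x, t}): φ is false.
  x (successors {w, z}): φ is true.
  y (successors {u, w, x, y, m}): φ is false.
  z (successors {y, z, t}): φ is true.
  t (successors {y, z, t, m}): φ is true.
  m (successors {v, w, z, t, m}): φ is true.
For instance, at v:
  At v: []<>s is true, p is false, so []<>s | p is true.
    At v: []<>s requires <>s at every successor {v, y, z, t, m}.
      At v: <>s is true.
      At y: <>s is true.
      At z: <>s is true.
      At t: <>s is true.
      At m: <>s is true.
    So []<>s is true at v.
Satisfying worlds: {u, v, x, z, t, m}

6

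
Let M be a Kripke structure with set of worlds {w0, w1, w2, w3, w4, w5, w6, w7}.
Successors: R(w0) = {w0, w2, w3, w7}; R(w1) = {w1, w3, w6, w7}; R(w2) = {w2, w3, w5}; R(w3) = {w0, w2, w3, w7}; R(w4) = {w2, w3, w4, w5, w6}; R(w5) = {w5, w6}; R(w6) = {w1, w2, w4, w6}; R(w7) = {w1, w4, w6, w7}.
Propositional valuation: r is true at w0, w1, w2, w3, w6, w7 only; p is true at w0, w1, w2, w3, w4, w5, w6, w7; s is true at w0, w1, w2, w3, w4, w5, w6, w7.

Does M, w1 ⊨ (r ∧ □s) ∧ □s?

Yes

Recall that □ψ holds at a world iff ψ holds at every accessible world, and ◇ψ holds iff ψ holds at some accessible world.
At w1: r ∧ □s is true, □s is true, so (r ∧ □s) ∧ □s is true.
  At w1: r is true, □s is true, so r ∧ □s is true.
    At w1: □s requires s at every successor {w1, w3, w6, w7}.
      At w1: s is true.
      At w3: s is true.
      At w6: s is true.
      At w7: s is true.
    So □s is true at w1.
  At w1: □s requires s at every successor {w1, w3, w6, w7}.
    At w1: s is true.
    At w3: s is true.
    At w6: s is true.
    At w7: s is true.
  So □s is true at w1.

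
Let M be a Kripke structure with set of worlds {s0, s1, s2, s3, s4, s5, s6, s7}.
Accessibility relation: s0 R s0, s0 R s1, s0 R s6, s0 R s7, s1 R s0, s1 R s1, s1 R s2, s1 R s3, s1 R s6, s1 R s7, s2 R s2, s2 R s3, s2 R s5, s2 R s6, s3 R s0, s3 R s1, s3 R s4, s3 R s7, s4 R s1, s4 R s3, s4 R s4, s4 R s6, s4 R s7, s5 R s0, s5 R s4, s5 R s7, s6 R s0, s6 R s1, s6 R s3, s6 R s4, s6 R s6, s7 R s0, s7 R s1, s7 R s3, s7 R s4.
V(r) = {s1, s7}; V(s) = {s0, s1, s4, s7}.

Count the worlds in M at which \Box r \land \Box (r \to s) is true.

Let φ = \Box r \land \Box (r \to s). Evaluate φ at each world:
  s0 (successors {s0, s1, s6, s7}): φ is false.
  s1 (successors {s0, s1, s2, s3, s6, s7}): φ is false.
  s2 (successors {s2, s3, s5, s6}): φ is false.
  s3 (successors {s0, s1, s4, s7}): φ is false.
  s4 (successors {s1, s3, s4, s6, s7}): φ is false.
  s5 (successors {s0, s4, s7}): φ is false.
  s6 (successors {s0, s1, s3, s4, s6}): φ is false.
  s7 (successors {s0, s1, s3, s4}): φ is false.
For instance, at s6:
  At s6: \Box r is false, \Box (r \to s) is true, so \Box r \land \Box (r \to s) is false.
    At s6: \Box r requires r at every successor {s0, s1, s3, s4, s6}.
      r fails at s0, so \Box r is false at s6.
    At s6: \Box (r \to s) requires r \to s at every successor {s0, s1, s3, s4, s6}.
      At s0: r \to s is true.
      At s1: r \to s is true.
      At s3: r \to s is true.
      At s4: r \to s is true.
      At s6: r \to s is true.
    So \Box (r \to s) is true at s6.
Satisfying worlds: none.

0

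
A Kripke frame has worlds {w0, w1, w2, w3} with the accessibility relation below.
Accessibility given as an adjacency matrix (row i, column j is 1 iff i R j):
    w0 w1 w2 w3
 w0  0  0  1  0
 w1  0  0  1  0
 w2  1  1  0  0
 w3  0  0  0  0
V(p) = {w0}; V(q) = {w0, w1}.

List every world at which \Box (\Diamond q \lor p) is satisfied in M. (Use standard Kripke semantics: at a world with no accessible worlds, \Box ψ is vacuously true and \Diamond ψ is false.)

Let φ = \Box (\Diamond q \lor p). Evaluate φ at each world:
  w0 (successors {w2}): φ is true.
  w1 (successors {w2}): φ is true.
  w2 (successors {w0, w1}): φ is false.
  w3 (successors ∅): φ is true.
For instance, at w2:
  At w2: \Box (\Diamond q \lor p) requires \Diamond q \lor p at every successor {w0, w1}.
    \Diamond q \lor p fails at w1, so \Box (\Diamond q \lor p) is false at w2.
      At w1: \Diamond q is false, p is false, so \Diamond q \lor p is false.
Satisfying worlds: {w0, w1, w3}

w0, w1, w3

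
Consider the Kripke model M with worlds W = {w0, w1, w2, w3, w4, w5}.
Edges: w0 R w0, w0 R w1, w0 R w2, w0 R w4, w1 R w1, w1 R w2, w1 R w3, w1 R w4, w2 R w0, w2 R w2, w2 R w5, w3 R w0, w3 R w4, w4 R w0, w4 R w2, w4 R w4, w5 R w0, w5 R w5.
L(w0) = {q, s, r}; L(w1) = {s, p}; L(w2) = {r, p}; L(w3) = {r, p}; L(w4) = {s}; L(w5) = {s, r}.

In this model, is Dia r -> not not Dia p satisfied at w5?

No

Recall that Dia ψ holds at a world iff ψ holds at some accessible world.
At w5: Dia r is true, not not Dia p is false, so Dia r -> not not Dia p is false.
  At w5: Dia r requires r at some successor in {w0, w5}.
    r holds at w0, so Dia r is true at w5.
  At w5: not Dia p is true, so not not Dia p is false.
    At w5: Dia p is false, so not Dia p is true.
      At w5: Dia p requires p at some successor in {w0, w5}.
        At w0: p is false.
        At w5: p is false.
      So Dia p is false at w5.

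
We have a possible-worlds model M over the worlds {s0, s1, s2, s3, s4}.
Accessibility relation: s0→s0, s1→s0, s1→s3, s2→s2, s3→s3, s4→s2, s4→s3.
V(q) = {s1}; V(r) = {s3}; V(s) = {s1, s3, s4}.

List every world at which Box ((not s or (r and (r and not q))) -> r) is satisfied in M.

s3

Let φ = Box ((not s or (r and (r and not q))) -> r). Evaluate φ at each world:
  s0 (successors {s0}): φ is false.
  s1 (successors {s0, s3}): φ is false.
  s2 (successors {s2}): φ is false.
  s3 (successors {s3}): φ is true.
  s4 (successors {s2, s3}): φ is false.
For instance, at s3:
  At s3: Box ((not s or (r and (r and not q))) -> r) requires (not s or (r and (r and not q))) -> r at every successor {s3}.
    At s3: (not s or (r and (r and not q))) -> r is true.
  So Box ((not s or (r and (r and not q))) -> r) is true at s3.
Satisfying worlds: {s3}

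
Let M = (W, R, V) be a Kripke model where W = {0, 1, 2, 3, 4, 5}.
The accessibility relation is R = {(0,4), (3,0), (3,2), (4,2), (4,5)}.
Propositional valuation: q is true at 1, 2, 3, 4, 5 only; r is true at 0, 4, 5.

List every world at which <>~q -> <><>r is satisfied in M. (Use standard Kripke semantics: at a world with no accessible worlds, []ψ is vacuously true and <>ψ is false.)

Let φ = <>~q -> <><>r. Evaluate φ at each world:
  0 (successors {4}): φ is true.
  1 (successors ∅): φ is true.
  2 (successors ∅): φ is true.
  3 (successors {0, 2}): φ is true.
  4 (successors {2, 5}): φ is true.
  5 (successors ∅): φ is true.
For instance, at 0:
  At 0: <>~q is false, <><>r is true, so <>~q -> <><>r is true.
    At 0: <>~q requires ~q at some successor in {4}.
      At 4: ~q is false.
    So <>~q is false at 0.
    At 0: <><>r requires <>r at some successor in {4}.
      <>r holds at 4, so <><>r is true at 0.
Satisfying worlds: {0, 1, 2, 3, 4, 5}

0, 1, 2, 3, 4, 5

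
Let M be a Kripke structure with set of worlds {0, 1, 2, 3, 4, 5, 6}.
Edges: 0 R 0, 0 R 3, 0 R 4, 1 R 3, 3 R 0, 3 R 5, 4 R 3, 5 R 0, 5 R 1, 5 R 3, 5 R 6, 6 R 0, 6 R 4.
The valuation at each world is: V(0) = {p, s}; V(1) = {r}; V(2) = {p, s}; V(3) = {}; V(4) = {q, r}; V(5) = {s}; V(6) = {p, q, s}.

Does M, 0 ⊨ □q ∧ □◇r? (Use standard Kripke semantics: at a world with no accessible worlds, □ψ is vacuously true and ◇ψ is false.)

No

At 0: □q is false, □◇r is false, so □q ∧ □◇r is false.
  At 0: □q requires q at every successor {0, 3, 4}.
    q fails at 0, so □q is false at 0.
  At 0: □◇r requires ◇r at every successor {0, 3, 4}.
    ◇r fails at 3, so □◇r is false at 0.
      At 3: ◇r requires r at some successor in {0, 5}.
        At 0: r is false.
        At 5: r is false.
      So ◇r is false at 3.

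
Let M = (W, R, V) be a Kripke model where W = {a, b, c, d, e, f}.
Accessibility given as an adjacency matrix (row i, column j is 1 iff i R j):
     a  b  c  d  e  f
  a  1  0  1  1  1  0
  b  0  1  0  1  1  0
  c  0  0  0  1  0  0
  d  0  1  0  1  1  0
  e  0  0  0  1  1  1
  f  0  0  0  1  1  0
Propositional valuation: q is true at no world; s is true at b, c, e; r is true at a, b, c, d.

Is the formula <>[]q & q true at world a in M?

At a: <>[]q is false, q is false, so <>[]q & q is false.
  At a: <>[]q requires []q at some successor in {a, c, d, e}.
    At a: []q is false.
    At c: []q is false.
    At d: []q is false.
    At e: []q is false.
  So <>[]q is false at a.

No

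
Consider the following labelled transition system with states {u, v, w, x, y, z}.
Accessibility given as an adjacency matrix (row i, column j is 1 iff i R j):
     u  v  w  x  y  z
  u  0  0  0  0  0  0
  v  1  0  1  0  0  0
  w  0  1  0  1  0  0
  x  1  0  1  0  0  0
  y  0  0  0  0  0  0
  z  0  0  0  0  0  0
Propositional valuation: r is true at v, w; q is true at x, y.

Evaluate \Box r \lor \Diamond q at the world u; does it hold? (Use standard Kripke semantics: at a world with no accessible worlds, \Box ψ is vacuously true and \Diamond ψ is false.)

At u: \Box r is true, \Diamond q is false, so \Box r \lor \Diamond q is true.
  At u: no accessible worlds, so \Box r holds vacuously.
  At u: no accessible worlds, so \Diamond q is false.

Yes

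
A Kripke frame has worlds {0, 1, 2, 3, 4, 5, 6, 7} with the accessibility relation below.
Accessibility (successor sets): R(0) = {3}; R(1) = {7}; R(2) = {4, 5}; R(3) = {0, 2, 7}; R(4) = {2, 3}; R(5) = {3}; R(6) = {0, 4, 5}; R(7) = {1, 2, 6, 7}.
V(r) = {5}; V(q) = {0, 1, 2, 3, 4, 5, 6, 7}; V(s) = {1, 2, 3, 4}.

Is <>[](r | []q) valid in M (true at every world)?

Recall that []ψ holds at a world iff ψ holds at every accessible world, and <>ψ holds iff ψ holds at some accessible world.
Let φ = <>[](r | []q). Evaluate φ at each world:
  0 (successors {3}): φ is true.
  1 (successors {7}): φ is true.
  2 (successors {4, 5}): φ is true.
  3 (successors {0, 2, 7}): φ is true.
  4 (successors {2, 3}): φ is true.
  5 (successors {3}): φ is true.
  6 (successors {0, 4, 5}): φ is true.
  7 (successors {1, 2, 6, 7}): φ is true.
For instance, at 4:
  At 4: <>[](r | []q) requires [](r | []q) at some successor in {2, 3}.
    [](r | []q) holds at 2, so <>[](r | []q) is true at 4.
      At 2: [](r | []q) requires r | []q at every successor {4, 5}.
        At 4: r | []q is true.
        At 5: r | []q is true.
      So [](r | []q) is true at 2.

Yes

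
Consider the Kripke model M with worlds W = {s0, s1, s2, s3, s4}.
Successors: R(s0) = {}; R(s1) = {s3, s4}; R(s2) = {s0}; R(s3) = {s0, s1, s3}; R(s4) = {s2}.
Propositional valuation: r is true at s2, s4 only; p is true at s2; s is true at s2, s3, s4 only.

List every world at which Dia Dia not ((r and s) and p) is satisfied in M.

s1, s3, s4

Let φ = Dia Dia not ((r and s) and p). Evaluate φ at each world:
  s0 (successors ∅): φ is false.
  s1 (successors {s3, s4}): φ is true.
  s2 (successors {s0}): φ is false.
  s3 (successors {s0, s1, s3}): φ is true.
  s4 (successors {s2}): φ is true.
For instance, at s4:
  At s4: Dia Dia not ((r and s) and p) requires Dia not ((r and s) and p) at some successor in {s2}.
    Dia not ((r and s) and p) holds at s2, so Dia Dia not ((r and s) and p) is true at s4.
      At s2: Dia not ((r and s) and p) requires not ((r and s) and p) at some successor in {s0}.
        not ((r and s) and p) holds at s0, so Dia not ((r and s) and p) is true at s2.
Satisfying worlds: {s1, s3, s4}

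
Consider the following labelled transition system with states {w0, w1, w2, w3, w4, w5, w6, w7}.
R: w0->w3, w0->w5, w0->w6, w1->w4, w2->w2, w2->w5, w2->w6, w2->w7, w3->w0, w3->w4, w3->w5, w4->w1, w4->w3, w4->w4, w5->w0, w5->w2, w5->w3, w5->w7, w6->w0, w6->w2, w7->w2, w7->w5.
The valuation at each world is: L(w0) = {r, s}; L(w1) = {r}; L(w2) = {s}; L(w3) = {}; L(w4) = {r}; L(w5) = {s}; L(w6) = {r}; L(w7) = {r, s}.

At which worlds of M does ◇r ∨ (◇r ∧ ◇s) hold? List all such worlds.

Let φ = ◇r ∨ (◇r ∧ ◇s). Evaluate φ at each world:
  w0 (successors {w3, w5, w6}): φ is true.
  w1 (successors {w4}): φ is true.
  w2 (successors {w2, w5, w6, w7}): φ is true.
  w3 (successors {w0, w4, w5}): φ is true.
  w4 (successors {w1, w3, w4}): φ is true.
  w5 (successors {w0, w2, w3, w7}): φ is true.
  w6 (successors {w0, w2}): φ is true.
  w7 (successors {w2, w5}): φ is false.
For instance, at w0:
  At w0: ◇r is true, ◇r ∧ ◇s is true, so ◇r ∨ (◇r ∧ ◇s) is true.
    At w0: ◇r requires r at some successor in {w3, w5, w6}.
      r holds at w6, so ◇r is true at w0.
    At w0: ◇r is true, ◇s is true, so ◇r ∧ ◇s is true.
      At w0: ◇r requires r at some successor in {w3, w5, w6}.
        r holds at w6, so ◇r is true at w0.
      At w0: ◇s requires s at some successor in {w3, w5, w6}.
        s holds at w5, so ◇s is true at w0.
Satisfying worlds: {w0, w1, w2, w3, w4, w5, w6}

w0, w1, w2, w3, w4, w5, w6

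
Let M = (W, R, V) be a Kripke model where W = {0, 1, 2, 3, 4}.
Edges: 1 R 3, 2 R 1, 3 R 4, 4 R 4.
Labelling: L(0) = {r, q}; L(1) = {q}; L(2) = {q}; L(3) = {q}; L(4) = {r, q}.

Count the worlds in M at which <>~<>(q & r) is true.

Let φ = <>~<>(q & r). Evaluate φ at each world:
  0 (successors ∅): φ is false.
  1 (successors {3}): φ is false.
  2 (successors {1}): φ is true.
  3 (successors {4}): φ is false.
  4 (successors {4}): φ is false.
For instance, at 4:
  At 4: <>~<>(q & r) requires ~<>(q & r) at some successor in {4}.
    At 4: ~<>(q & r) is false.
  So <>~<>(q & r) is false at 4.
Satisfying worlds: {2}

1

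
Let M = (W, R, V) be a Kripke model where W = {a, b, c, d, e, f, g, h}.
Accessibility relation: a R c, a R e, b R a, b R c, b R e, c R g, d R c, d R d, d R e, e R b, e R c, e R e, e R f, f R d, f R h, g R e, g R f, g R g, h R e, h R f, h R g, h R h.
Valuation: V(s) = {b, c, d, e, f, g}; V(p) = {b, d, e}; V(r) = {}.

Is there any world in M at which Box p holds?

Let φ = Box p. Evaluate φ at each world:
  a (successors {c, e}): φ is false.
  b (successors {a, c, e}): φ is false.
  c (successors {g}): φ is false.
  d (successors {c, d, e}): φ is false.
  e (successors {b, c, e, f}): φ is false.
  f (successors {d, h}): φ is false.
  g (successors {e, f, g}): φ is false.
  h (successors {e, f, g, h}): φ is false.
For instance, at b:
  At b: Box p requires p at every successor {a, c, e}.
    p fails at a, so Box p is false at b.

No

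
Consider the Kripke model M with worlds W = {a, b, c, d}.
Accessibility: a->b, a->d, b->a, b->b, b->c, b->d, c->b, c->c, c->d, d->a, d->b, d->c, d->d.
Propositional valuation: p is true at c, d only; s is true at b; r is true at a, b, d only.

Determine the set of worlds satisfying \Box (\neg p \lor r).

Let φ = \Box (\neg p \lor r). Evaluate φ at each world:
  a (successors {b, d}): φ is true.
  b (successors {a, b, c, d}): φ is false.
  c (successors {b, c, d}): φ is false.
  d (successors {a, b, c, d}): φ is false.
For instance, at d:
  At d: \Box (\neg p \lor r) requires \neg p \lor r at every successor {a, b, c, d}.
    \neg p \lor r fails at c, so \Box (\neg p \lor r) is false at d.
Satisfying worlds: {a}

a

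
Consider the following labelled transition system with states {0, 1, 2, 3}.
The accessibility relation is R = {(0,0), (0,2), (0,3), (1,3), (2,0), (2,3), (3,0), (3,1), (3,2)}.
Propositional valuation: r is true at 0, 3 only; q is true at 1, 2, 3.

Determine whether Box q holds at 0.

At 0: Box q requires q at every successor {0, 2, 3}.
  q fails at 0, so Box q is false at 0.

No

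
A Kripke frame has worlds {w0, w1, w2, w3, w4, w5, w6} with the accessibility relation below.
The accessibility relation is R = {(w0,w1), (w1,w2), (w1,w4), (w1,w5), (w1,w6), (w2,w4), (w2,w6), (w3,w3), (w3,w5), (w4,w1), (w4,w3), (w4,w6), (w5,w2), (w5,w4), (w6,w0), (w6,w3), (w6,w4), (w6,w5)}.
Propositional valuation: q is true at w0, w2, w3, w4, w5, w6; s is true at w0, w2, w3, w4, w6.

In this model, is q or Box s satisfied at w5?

Yes

At w5: q is true, Box s is true, so q or Box s is true.
  At w5: Box s requires s at every successor {w2, w4}.
    At w2: s is true.
    At w4: s is true.
  So Box s is true at w5.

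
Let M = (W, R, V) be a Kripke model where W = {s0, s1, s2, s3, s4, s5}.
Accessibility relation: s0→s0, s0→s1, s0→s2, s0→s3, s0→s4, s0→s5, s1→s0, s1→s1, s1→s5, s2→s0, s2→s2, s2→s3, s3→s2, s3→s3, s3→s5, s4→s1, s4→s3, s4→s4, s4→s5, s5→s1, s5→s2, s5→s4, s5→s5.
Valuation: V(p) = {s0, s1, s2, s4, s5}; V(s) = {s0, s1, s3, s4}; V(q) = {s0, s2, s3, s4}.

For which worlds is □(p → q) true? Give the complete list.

Recall that □ψ holds at a world iff ψ holds at every accessible world, and ◇ψ holds iff ψ holds at some accessible world.
Let φ = □(p → q). Evaluate φ at each world:
  s0 (successors {s0, s1, s2, s3, s4, s5}): φ is false.
  s1 (successors {s0, s1, s5}): φ is false.
  s2 (successors {s0, s2, s3}): φ is true.
  s3 (successors {s2, s3, s5}): φ is false.
  s4 (successors {s1, s3, s4, s5}): φ is false.
  s5 (successors {s1, s2, s4, s5}): φ is false.
For instance, at s0:
  At s0: □(p → q) requires p → q at every successor {s0, s1, s2, s3, s4, s5}.
    p → q fails at s1, so □(p → q) is false at s0.
Satisfying worlds: {s2}

s2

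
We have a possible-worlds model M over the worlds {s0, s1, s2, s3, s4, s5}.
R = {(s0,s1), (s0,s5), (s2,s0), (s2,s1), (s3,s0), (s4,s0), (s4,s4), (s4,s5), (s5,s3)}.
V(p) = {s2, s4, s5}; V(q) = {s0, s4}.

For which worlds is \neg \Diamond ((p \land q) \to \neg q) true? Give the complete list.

Let φ = \neg \Diamond ((p \land q) \to \neg q). Evaluate φ at each world:
  s0 (successors {s1, s5}): φ is false.
  s1 (successors ∅): φ is true.
  s2 (successors {s0, s1}): φ is false.
  s3 (successors {s0}): φ is false.
  s4 (successors {s0, s4, s5}): φ is false.
  s5 (successors {s3}): φ is false.
For instance, at s0:
  At s0: \Diamond ((p \land q) \to \neg q) is true, so \neg \Diamond ((p \land q) \to \neg q) is false.
    At s0: \Diamond ((p \land q) \to \neg q) requires (p \land q) \to \neg q at some successor in {s1, s5}.
      (p \land q) \to \neg q holds at s1, so \Diamond ((p \land q) \to \neg q) is true at s0.
Satisfying worlds: {s1}

s1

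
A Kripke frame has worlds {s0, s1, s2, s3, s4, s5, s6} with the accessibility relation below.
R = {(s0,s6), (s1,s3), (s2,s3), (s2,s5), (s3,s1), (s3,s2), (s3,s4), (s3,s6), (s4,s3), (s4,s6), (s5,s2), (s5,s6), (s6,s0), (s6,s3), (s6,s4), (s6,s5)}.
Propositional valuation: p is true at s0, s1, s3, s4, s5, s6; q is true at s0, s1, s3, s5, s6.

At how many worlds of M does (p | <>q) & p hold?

6

Recall that <>ψ holds at a world iff ψ holds at some accessible world.
Let φ = (p | <>q) & p. Evaluate φ at each world:
  s0 (successors {s6}): φ is true.
  s1 (successors {s3}): φ is true.
  s2 (successors {s3, s5}): φ is false.
  s3 (successors {s1, s2, s4, s6}): φ is true.
  s4 (successors {s3, s6}): φ is true.
  s5 (successors {s2, s6}): φ is true.
  s6 (successors {s0, s3, s4, s5}): φ is true.
For instance, at s0:
  At s0: p | <>q is true, p is true, so (p | <>q) & p is true.
    At s0: p is true, <>q is true, so p | <>q is true.
      At s0: <>q requires q at some successor in {s6}.
        q holds at s6, so <>q is true at s0.
Satisfying worlds: {s0, s1, s3, s4, s5, s6}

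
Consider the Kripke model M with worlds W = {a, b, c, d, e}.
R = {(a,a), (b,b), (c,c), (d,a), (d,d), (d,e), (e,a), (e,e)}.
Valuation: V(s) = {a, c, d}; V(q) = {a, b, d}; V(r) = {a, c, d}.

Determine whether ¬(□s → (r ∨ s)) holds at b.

No

Recall that □ψ holds at a world iff ψ holds at every accessible world, and ◇ψ holds iff ψ holds at some accessible world.
At b: □s → (r ∨ s) is true, so ¬(□s → (r ∨ s)) is false.
  At b: □s is false, r ∨ s is false, so □s → (r ∨ s) is true.
    At b: □s requires s at every successor {b}.
      s fails at b, so □s is false at b.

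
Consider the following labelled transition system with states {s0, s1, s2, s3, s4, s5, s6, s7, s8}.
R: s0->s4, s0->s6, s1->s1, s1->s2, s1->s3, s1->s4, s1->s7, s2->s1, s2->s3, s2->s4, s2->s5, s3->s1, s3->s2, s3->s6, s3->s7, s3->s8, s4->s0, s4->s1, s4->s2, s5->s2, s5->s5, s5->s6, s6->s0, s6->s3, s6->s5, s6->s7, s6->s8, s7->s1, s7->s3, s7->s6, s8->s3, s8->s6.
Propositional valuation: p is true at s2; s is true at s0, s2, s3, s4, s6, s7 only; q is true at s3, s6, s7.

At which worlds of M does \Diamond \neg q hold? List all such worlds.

s0, s1, s2, s3, s4, s5, s6, s7

Let φ = \Diamond \neg q. Evaluate φ at each world:
  s0 (successors {s4, s6}): φ is true.
  s1 (successors {s1, s2, s3, s4, s7}): φ is true.
  s2 (successors {s1, s3, s4, s5}): φ is true.
  s3 (successors {s1, s2, s6, s7, s8}): φ is true.
  s4 (successors {s0, s1, s2}): φ is true.
  s5 (successors {s2, s5, s6}): φ is true.
  s6 (successors {s0, s3, s5, s7, s8}): φ is true.
  s7 (successors {s1, s3, s6}): φ is true.
  s8 (successors {s3, s6}): φ is false.
For instance, at s5:
  At s5: \Diamond \neg q requires \neg q at some successor in {s2, s5, s6}.
    \neg q holds at s2, so \Diamond \neg q is true at s5.
Satisfying worlds: {s0, s1, s2, s3, s4, s5, s6, s7}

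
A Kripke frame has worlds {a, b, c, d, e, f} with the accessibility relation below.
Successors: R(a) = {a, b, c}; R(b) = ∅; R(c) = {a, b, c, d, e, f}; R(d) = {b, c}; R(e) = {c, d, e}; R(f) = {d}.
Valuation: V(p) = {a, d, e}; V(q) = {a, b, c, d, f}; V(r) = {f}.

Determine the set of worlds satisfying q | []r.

a, b, c, d, f

Let φ = q | []r. Evaluate φ at each world:
  a (successors {a, b, c}): φ is true.
  b (successors ∅): φ is true.
  c (successors {a, b, c, d, e, f}): φ is true.
  d (successors {b, c}): φ is true.
  e (successors {c, d, e}): φ is false.
  f (successors {d}): φ is true.
For instance, at e:
  At e: q is false, []r is false, so q | []r is false.
    At e: []r requires r at every successor {c, d, e}.
      r fails at c, so []r is false at e.
Satisfying worlds: {a, b, c, d, f}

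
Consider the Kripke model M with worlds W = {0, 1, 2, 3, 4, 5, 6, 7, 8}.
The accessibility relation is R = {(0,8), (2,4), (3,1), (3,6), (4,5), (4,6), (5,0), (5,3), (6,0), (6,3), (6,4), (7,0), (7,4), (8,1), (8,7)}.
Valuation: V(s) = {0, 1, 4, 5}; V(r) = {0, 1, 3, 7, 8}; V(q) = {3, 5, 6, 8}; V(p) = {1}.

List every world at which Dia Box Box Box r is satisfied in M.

3, 8

Let φ = Dia Box Box Box r. Evaluate φ at each world:
  0 (successors {8}): φ is false.
  1 (successors ∅): φ is false.
  2 (successors {4}): φ is false.
  3 (successors {1, 6}): φ is true.
  4 (successors {5, 6}): φ is false.
  5 (successors {0, 3}): φ is false.
  6 (successors {0, 3, 4}): φ is false.
  7 (successors {0, 4}): φ is false.
  8 (successors {1, 7}): φ is true.
For instance, at 3:
  At 3: Dia Box Box Box r requires Box Box Box r at some successor in {1, 6}.
    Box Box Box r holds at 1, so Dia Box Box Box r is true at 3.
      At 1: no accessible worlds, so Box Box Box r holds vacuously.
Satisfying worlds: {3, 8}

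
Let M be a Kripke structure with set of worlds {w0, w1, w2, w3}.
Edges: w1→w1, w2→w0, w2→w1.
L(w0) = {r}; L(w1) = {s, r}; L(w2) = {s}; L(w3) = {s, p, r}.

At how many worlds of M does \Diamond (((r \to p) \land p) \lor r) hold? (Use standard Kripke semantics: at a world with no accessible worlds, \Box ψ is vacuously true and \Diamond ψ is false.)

2

Let φ = \Diamond (((r \to p) \land p) \lor r). Evaluate φ at each world:
  w0 (successors ∅): φ is false.
  w1 (successors {w1}): φ is true.
  w2 (successors {w0, w1}): φ is true.
  w3 (successors ∅): φ is false.
For instance, at w1:
  At w1: \Diamond (((r \to p) \land p) \lor r) requires ((r \to p) \land p) \lor r at some successor in {w1}.
    ((r \to p) \land p) \lor r holds at w1, so \Diamond (((r \to p) \land p) \lor r) is true at w1.
Satisfying worlds: {w1, w2}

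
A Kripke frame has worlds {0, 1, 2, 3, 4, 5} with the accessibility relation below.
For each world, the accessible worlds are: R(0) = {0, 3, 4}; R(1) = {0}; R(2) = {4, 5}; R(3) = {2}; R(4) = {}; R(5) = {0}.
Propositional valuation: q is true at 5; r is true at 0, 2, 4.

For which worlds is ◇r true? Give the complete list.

0, 1, 2, 3, 5

Recall that ◇ψ holds at a world iff ψ holds at some accessible world.
Let φ = ◇r. Evaluate φ at each world:
  0 (successors {0, 3, 4}): φ is true.
  1 (successors {0}): φ is true.
  2 (successors {4, 5}): φ is true.
  3 (successors {2}): φ is true.
  4 (successors ∅): φ is false.
  5 (successors {0}): φ is true.
For instance, at 1:
  At 1: ◇r requires r at some successor in {0}.
    r holds at 0, so ◇r is true at 1.
Satisfying worlds: {0, 1, 2, 3, 5}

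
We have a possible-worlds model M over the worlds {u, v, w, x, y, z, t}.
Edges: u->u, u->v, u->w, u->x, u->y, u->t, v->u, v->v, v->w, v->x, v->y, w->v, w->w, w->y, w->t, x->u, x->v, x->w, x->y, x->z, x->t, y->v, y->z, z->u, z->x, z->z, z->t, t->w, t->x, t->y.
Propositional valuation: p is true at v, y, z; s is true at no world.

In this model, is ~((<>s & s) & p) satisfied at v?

Yes

At v: (<>s & s) & p is false, so ~((<>s & s) & p) is true.
  At v: <>s & s is false, p is true, so (<>s & s) & p is false.
    At v: <>s is false, s is false, so <>s & s is false.
      At v: <>s requires s at some successor in {u, v, w, x, y}.
        At u: s is false.
        At v: s is false.
        At w: s is false.
        At x: s is false.
        At y: s is false.
      So <>s is false at v.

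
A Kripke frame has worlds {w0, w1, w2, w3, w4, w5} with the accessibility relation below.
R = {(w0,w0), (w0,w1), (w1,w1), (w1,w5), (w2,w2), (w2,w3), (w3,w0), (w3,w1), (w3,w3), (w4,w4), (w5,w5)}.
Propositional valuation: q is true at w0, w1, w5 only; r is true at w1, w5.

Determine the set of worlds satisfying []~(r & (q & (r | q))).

w2, w4

Let φ = []~(r & (q & (r | q))). Evaluate φ at each world:
  w0 (successors {w0, w1}): φ is false.
  w1 (successors {w1, w5}): φ is false.
  w2 (successors {w2, w3}): φ is true.
  w3 (successors {w0, w1, w3}): φ is false.
  w4 (successors {w4}): φ is true.
  w5 (successors {w5}): φ is false.
For instance, at w1:
  At w1: []~(r & (q & (r | q))) requires ~(r & (q & (r | q))) at every successor {w1, w5}.
    ~(r & (q & (r | q))) fails at w1, so []~(r & (q & (r | q))) is false at w1.
Satisfying worlds: {w2, w4}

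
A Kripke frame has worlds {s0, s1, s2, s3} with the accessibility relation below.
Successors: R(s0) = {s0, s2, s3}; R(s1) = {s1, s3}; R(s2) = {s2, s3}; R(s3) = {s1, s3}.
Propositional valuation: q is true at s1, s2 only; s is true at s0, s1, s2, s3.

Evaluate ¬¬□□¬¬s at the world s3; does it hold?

Recall that □ψ holds at a world iff ψ holds at every accessible world, and ◇ψ holds iff ψ holds at some accessible world.
At s3: ¬□□¬¬s is false, so ¬¬□□¬¬s is true.
  At s3: □□¬¬s is true, so ¬□□¬¬s is false.
    At s3: □□¬¬s requires □¬¬s at every successor {s1, s3}.
      At s1: □¬¬s is true.
      At s3: □¬¬s is true.
    So □□¬¬s is true at s3.

Yes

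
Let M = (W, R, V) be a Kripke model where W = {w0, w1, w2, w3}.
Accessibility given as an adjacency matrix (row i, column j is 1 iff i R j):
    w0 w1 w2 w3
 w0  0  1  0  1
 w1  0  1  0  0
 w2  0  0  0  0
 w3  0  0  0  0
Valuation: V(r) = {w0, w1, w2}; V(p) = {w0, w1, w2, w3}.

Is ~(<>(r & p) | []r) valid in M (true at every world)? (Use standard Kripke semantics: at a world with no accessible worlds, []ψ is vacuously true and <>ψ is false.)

Let φ = ~(<>(r & p) | []r). Evaluate φ at each world:
  w0 (successors {w1, w3}): φ is false.
  w1 (successors {w1}): φ is false.
  w2 (successors ∅): φ is false.
  w3 (successors ∅): φ is false.
Detail at w0 (counterexample):
  At w0: <>(r & p) | []r is true, so ~(<>(r & p) | []r) is false.
    At w0: <>(r & p) is true, []r is false, so <>(r & p) | []r is true.
      At w0: <>(r & p) requires r & p at some successor in {w1, w3}.
        r & p holds at w1, so <>(r & p) is true at w0.
      At w0: []r requires r at every successor {w1, w3}.
        r fails at w3, so []r is false at w0.

No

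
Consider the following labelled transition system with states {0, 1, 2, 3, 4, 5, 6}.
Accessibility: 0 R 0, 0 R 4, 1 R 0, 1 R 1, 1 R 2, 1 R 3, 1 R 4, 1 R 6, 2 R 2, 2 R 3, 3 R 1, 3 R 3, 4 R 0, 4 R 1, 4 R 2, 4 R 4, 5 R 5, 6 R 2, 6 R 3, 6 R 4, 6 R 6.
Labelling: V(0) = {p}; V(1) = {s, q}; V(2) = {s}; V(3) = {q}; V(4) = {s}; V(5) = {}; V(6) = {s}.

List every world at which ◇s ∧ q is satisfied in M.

1, 3

Let φ = ◇s ∧ q. Evaluate φ at each world:
  0 (successors {0, 4}): φ is false.
  1 (successors {0, 1, 2, 3, 4, 6}): φ is true.
  2 (successors {2, 3}): φ is false.
  3 (successors {1, 3}): φ is true.
  4 (successors {0, 1, 2, 4}): φ is false.
  5 (successors {5}): φ is false.
  6 (successors {2, 3, 4, 6}): φ is false.
For instance, at 5:
  At 5: ◇s is false, q is false, so ◇s ∧ q is false.
    At 5: ◇s requires s at some successor in {5}.
      At 5: s is false.
    So ◇s is false at 5.
Satisfying worlds: {1, 3}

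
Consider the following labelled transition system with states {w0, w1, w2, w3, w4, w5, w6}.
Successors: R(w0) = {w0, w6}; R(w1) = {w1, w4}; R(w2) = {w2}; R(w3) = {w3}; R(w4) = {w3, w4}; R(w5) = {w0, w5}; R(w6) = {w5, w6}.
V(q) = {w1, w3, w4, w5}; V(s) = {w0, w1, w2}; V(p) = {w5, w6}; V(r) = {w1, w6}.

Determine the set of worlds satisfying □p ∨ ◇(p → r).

Let φ = □p ∨ ◇(p → r). Evaluate φ at each world:
  w0 (successors {w0, w6}): φ is true.
  w1 (successors {w1, w4}): φ is true.
  w2 (successors {w2}): φ is true.
  w3 (successors {w3}): φ is true.
  w4 (successors {w3, w4}): φ is true.
  w5 (successors {w0, w5}): φ is true.
  w6 (successors {w5, w6}): φ is true.
For instance, at w5:
  At w5: □p is false, ◇(p → r) is true, so □p ∨ ◇(p → r) is true.
    At w5: □p requires p at every successor {w0, w5}.
      p fails at w0, so □p is false at w5.
    At w5: ◇(p → r) requires p → r at some successor in {w0, w5}.
      p → r holds at w0, so ◇(p → r) is true at w5.
Satisfying worlds: {w0, w1, w2, w3, w4, w5, w6}

w0, w1, w2, w3, w4, w5, w6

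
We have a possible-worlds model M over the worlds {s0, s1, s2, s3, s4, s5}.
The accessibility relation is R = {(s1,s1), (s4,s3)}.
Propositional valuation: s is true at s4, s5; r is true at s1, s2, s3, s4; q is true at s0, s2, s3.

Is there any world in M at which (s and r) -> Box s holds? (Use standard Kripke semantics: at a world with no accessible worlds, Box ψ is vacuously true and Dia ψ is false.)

Yes

Let φ = (s and r) -> Box s. Evaluate φ at each world:
  s0 (successors ∅): φ is true.
  s1 (successors {s1}): φ is true.
  s2 (successors ∅): φ is true.
  s3 (successors ∅): φ is true.
  s4 (successors {s3}): φ is false.
  s5 (successors ∅): φ is true.
Detail at s0 (witness):
  At s0: s and r is false, Box s is true, so (s and r) -> Box s is true.
    At s0: no accessible worlds, so Box s holds vacuously.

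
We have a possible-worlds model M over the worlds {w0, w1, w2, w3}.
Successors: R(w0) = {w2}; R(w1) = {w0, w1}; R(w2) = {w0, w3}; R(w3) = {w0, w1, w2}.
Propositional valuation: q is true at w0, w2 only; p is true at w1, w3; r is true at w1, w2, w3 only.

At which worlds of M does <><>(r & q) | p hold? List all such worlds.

w1, w2, w3

Let φ = <><>(r & q) | p. Evaluate φ at each world:
  w0 (successors {w2}): φ is false.
  w1 (successors {w0, w1}): φ is true.
  w2 (successors {w0, w3}): φ is true.
  w3 (successors {w0, w1, w2}): φ is true.
For instance, at w0:
  At w0: <><>(r & q) is false, p is false, so <><>(r & q) | p is false.
    At w0: <><>(r & q) requires <>(r & q) at some successor in {w2}.
      At w2: <>(r & q) is false.
    So <><>(r & q) is false at w0.
Satisfying worlds: {w1, w2, w3}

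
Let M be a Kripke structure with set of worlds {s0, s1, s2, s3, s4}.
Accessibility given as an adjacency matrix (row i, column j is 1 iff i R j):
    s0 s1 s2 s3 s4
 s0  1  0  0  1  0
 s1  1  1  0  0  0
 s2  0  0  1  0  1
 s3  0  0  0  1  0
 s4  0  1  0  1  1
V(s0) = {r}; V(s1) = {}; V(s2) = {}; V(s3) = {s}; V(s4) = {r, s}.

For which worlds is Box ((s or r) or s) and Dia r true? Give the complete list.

s0

Let φ = Box ((s or r) or s) and Dia r. Evaluate φ at each world:
  s0 (successors {s0, s3}): φ is true.
  s1 (successors {s0, s1}): φ is false.
  s2 (successors {s2, s4}): φ is false.
  s3 (successors {s3}): φ is false.
  s4 (successors {s1, s3, s4}): φ is false.
For instance, at s3:
  At s3: Box ((s or r) or s) is true, Dia r is false, so Box ((s or r) or s) and Dia r is false.
    At s3: Box ((s or r) or s) requires (s or r) or s at every successor {s3}.
      At s3: (s or r) or s is true.
    So Box ((s or r) or s) is true at s3.
    At s3: Dia r requires r at some successor in {s3}.
      At s3: r is false.
    So Dia r is false at s3.
Satisfying worlds: {s0}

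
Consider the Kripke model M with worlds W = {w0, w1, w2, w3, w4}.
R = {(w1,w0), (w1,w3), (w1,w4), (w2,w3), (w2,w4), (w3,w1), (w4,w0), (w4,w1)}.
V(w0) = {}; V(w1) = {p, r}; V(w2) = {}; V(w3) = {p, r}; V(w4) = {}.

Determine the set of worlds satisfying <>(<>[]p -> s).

Recall that []ψ holds at a world iff ψ holds at every accessible world, and <>ψ holds iff ψ holds at some accessible world.
Let φ = <>(<>[]p -> s). Evaluate φ at each world:
  w0 (successors ∅): φ is false.
  w1 (successors {w0, w3, w4}): φ is true.
  w2 (successors {w3, w4}): φ is true.
  w3 (successors {w1}): φ is false.
  w4 (successors {w0, w1}): φ is true.
For instance, at w1:
  At w1: <>(<>[]p -> s) requires <>[]p -> s at some successor in {w0, w3, w4}.
    <>[]p -> s holds at w0, so <>(<>[]p -> s) is true at w1.
      At w0: <>[]p is false, s is false, so <>[]p -> s is true.
Satisfying worlds: {w1, w2, w4}

w1, w2, w4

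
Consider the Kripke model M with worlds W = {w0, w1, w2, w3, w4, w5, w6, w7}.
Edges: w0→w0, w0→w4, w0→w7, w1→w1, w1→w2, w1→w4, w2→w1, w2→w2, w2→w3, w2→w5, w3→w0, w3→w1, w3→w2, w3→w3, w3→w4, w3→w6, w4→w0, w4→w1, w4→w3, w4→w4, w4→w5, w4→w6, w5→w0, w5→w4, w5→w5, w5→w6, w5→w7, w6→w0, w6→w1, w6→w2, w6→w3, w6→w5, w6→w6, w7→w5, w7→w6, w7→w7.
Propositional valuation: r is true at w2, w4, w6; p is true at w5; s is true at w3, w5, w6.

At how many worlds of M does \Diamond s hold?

Recall that \Diamond ψ holds at a world iff ψ holds at some accessible world.
Let φ = \Diamond s. Evaluate φ at each world:
  w0 (successors {w0, w4, w7}): φ is false.
  w1 (successors {w1, w2, w4}): φ is false.
  w2 (successors {w1, w2, w3, w5}): φ is true.
  w3 (successors {w0, w1, w2, w3, w4, w6}): φ is true.
  w4 (successors {w0, w1, w3, w4, w5, w6}): φ is true.
  w5 (successors {w0, w4, w5, w6, w7}): φ is true.
  w6 (successors {w0, w1, w2, w3, w5, w6}): φ is true.
  w7 (successors {w5, w6, w7}): φ is true.
For instance, at w7:
  At w7: \Diamond s requires s at some successor in {w5, w6, w7}.
    s holds at w5, so \Diamond s is true at w7.
Satisfying worlds: {w2, w3, w4, w5, w6, w7}

6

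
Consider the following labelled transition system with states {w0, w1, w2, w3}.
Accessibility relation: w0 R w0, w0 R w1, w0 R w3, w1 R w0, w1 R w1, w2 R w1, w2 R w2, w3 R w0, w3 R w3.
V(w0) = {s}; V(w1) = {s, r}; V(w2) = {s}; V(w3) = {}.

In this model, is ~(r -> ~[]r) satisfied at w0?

At w0: r -> ~[]r is true, so ~(r -> ~[]r) is false.
  At w0: r is false, ~[]r is true, so r -> ~[]r is true.
    At w0: []r is false, so ~[]r is true.
      At w0: []r requires r at every successor {w0, w1, w3}.
        r fails at w0, so []r is false at w0.

No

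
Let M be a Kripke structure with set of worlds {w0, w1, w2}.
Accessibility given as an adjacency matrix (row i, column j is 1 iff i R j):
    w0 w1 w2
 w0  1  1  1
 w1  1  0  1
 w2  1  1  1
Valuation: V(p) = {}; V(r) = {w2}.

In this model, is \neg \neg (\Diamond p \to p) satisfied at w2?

Yes

Recall that \Diamond ψ holds at a world iff ψ holds at some accessible world.
At w2: \neg (\Diamond p \to p) is false, so \neg \neg (\Diamond p \to p) is true.
  At w2: \Diamond p \to p is true, so \neg (\Diamond p \to p) is false.
    At w2: \Diamond p is false, p is false, so \Diamond p \to p is true.
      At w2: \Diamond p requires p at some successor in {w0, w1, w2}.
        At w0: p is false.
        At w1: p is false.
        At w2: p is false.
      So \Diamond p is false at w2.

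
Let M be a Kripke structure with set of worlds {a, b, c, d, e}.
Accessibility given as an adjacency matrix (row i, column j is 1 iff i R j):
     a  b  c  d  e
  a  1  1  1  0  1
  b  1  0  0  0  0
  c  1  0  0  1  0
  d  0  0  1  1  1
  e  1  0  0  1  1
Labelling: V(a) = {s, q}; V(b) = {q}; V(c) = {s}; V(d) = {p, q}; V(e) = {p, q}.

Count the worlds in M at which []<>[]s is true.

1

Let φ = []<>[]s. Evaluate φ at each world:
  a (successors {a, b, c, e}): φ is false.
  b (successors {a}): φ is true.
  c (successors {a, d}): φ is false.
  d (successors {c, d, e}): φ is false.
  e (successors {a, d, e}): φ is false.
For instance, at b:
  At b: []<>[]s requires <>[]s at every successor {a}.
      At a: <>[]s requires []s at some successor in {a, b, c, e}.
        []s holds at b, so <>[]s is true at a.
  So []<>[]s is true at b.
Satisfying worlds: {b}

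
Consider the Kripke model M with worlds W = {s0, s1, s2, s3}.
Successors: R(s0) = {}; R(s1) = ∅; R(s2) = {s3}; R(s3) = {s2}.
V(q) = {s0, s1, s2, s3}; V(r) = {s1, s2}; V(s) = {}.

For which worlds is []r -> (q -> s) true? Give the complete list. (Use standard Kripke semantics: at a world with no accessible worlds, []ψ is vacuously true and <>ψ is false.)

Let φ = []r -> (q -> s). Evaluate φ at each world:
  s0 (successors ∅): φ is false.
  s1 (successors ∅): φ is false.
  s2 (successors {s3}): φ is true.
  s3 (successors {s2}): φ is false.
For instance, at s3:
  At s3: []r is true, q -> s is false, so []r -> (q -> s) is false.
    At s3: []r requires r at every successor {s2}.
      At s2: r is true.
    So []r is true at s3.
Satisfying worlds: {s2}

s2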